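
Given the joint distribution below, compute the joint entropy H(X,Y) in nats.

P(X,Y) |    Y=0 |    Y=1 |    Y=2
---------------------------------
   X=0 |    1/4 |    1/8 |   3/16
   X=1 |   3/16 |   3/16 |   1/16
1.7214 nats

Joint entropy is H(X,Y) = -Σ_{x,y} p(x,y) log p(x,y).

Summing over all non-zero entries:
H(X,Y) = -[1/4·log_e(1/4) + 1/8·log_e(1/8) + 3/16·log_e(3/16) + 3/16·log_e(3/16) + 3/16·log_e(3/16) + 1/16·log_e(1/16)]
H(X,Y) = 1.7214 nats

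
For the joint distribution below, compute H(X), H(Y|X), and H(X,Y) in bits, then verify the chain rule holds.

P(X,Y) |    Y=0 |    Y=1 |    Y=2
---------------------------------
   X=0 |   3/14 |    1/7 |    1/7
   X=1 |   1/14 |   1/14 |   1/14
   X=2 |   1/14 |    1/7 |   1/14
H(X,Y) = 3.0391, H(X) = 1.4926, H(Y|X) = 1.5465 (all in bits)

Chain rule: H(X,Y) = H(X) + H(Y|X)

Left side — joint entropy directly:
H(X,Y) = -Σ p(x,y) log p(x,y) = 3.0391 bits

Right side — compute H(Y|X) from the conditional distributions:
P(X) = (1/2, 3/14, 2/7), so H(X) = 1.4926 bits
H(Y|X) = Σ_x P(X=x) · H(Y|X=x):
  P(Y|X=0) = (3/7, 2/7, 2/7), H(Y|X=0) = 1.5567, weight P(X=0) = 1/2
  P(Y|X=1) = (1/3, 1/3, 1/3), H(Y|X=1) = 1.5850, weight P(X=1) = 3/14
  P(Y|X=2) = (1/4, 1/2, 1/4), H(Y|X=2) = 1.5000, weight P(X=2) = 2/7
H(Y|X) = 1.5465 bits

H(X) + H(Y|X) = 1.4926 + 1.5465 = 3.0391 bits

Both sides equal 3.0391 bits. ✓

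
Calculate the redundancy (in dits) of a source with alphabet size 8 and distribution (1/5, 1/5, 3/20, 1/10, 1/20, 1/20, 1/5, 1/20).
0.0650 dits

Redundancy measures how far a source is from maximum entropy:
R = H_max - H(X)

Maximum entropy for 8 symbols: H_max = log_10(8) = 0.9031 dits
Actual entropy: H(X) = 0.8381 dits
Redundancy: R = 0.9031 - 0.8381 = 0.0650 dits

This redundancy represents potential for compression: the source could be compressed by 0.0650 dits per symbol.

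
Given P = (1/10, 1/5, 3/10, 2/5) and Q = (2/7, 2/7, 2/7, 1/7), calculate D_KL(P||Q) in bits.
0.3609 bits

KL divergence: D_KL(P||Q) = Σ p(x) log(p(x)/q(x))

Computing term by term:
  x=0: 1/10 × log_2[(1/10)/(2/7)] = 1/10 × -1.5146 = -0.1515
  x=1: 1/5 × log_2[(1/5)/(2/7)] = 1/5 × -0.5146 = -0.1029
  x=2: 3/10 × log_2[(3/10)/(2/7)] = 3/10 × 0.0704 = 0.0211
  x=3: 2/5 × log_2[(2/5)/(1/7)] = 2/5 × 1.4854 = 0.5942

D_KL(P||Q) = 0.3609 bits

Note: KL divergence is always non-negative and equals 0 iff P = Q.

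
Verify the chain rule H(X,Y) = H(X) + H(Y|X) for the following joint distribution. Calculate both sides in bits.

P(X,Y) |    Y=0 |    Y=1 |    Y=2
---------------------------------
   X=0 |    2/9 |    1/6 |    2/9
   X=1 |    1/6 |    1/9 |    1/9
H(X,Y) = 2.5305, H(X) = 0.9641, H(Y|X) = 1.5664 (all in bits)

Chain rule: H(X,Y) = H(X) + H(Y|X)

Left side — joint entropy directly:
H(X,Y) = -Σ p(x,y) log p(x,y) = 2.5305 bits

Right side — compute H(Y|X) from the conditional distributions:
P(X) = (11/18, 7/18), so H(X) = 0.9641 bits
H(Y|X) = Σ_x P(X=x) · H(Y|X=x):
  P(Y|X=0) = (4/11, 3/11, 4/11), H(Y|X=0) = 1.5726, weight P(X=0) = 11/18
  P(Y|X=1) = (3/7, 2/7, 2/7), H(Y|X=1) = 1.5567, weight P(X=1) = 7/18
H(Y|X) = 1.5664 bits

H(X) + H(Y|X) = 0.9641 + 1.5664 = 2.5305 bits

Both sides equal 2.5305 bits. ✓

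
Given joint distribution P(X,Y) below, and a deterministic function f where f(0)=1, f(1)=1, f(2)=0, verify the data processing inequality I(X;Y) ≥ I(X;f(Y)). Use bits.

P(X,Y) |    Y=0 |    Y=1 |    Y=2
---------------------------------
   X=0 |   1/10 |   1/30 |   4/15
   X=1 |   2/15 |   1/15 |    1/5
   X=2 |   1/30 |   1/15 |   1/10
I(X;Y) = 0.0527, I(X;f(Y)) = 0.0198, inequality holds: 0.0527 ≥ 0.0198

Data Processing Inequality: For any Markov chain X → Y → Z, we have I(X;Y) ≥ I(X;Z).

Here Z = f(Y) is a deterministic function of Y, forming X → Y → Z.

Original I(X;Y) = 0.0527 bits

After applying f:
P(X,Z) where Z=f(Y):
- P(X,Z=0) = P(X,Y=2)
- P(X,Z=1) = P(X,Y=0) + P(X,Y=1)

I(X;Z) = I(X;f(Y)) = 0.0198 bits

Verification: 0.0527 ≥ 0.0198 ✓

Information cannot be created by processing; the function f can only lose information about X.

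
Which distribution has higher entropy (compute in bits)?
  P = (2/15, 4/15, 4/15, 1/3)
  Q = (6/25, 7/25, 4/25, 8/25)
Q

Computing entropies in bits:
H(P) = 1.9329
H(Q) = 1.9574

Distribution Q has higher entropy.

Intuition: The distribution closer to uniform (more spread out) has higher entropy.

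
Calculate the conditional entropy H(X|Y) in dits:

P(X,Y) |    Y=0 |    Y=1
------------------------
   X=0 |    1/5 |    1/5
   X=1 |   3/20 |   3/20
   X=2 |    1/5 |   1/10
0.4677 dits

Using the chain rule: H(X|Y) = H(X,Y) - H(Y)

First, compute H(X,Y) = 0.7666 dits

Marginal P(Y) = (11/20, 9/20)
H(Y) = 0.2989 dits

H(X|Y) = H(X,Y) - H(Y) = 0.7666 - 0.2989 = 0.4677 dits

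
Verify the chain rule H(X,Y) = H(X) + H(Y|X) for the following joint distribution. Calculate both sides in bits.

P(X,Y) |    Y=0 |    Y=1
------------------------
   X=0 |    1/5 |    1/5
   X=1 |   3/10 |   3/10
H(X,Y) = 1.9710, H(X) = 0.9710, H(Y|X) = 1.0000 (all in bits)

Chain rule: H(X,Y) = H(X) + H(Y|X)

Left side — joint entropy directly:
H(X,Y) = -Σ p(x,y) log p(x,y) = 1.9710 bits

Right side — compute H(Y|X) from the conditional distributions:
P(X) = (2/5, 3/5), so H(X) = 0.9710 bits
H(Y|X) = Σ_x P(X=x) · H(Y|X=x):
  P(Y|X=0) = (1/2, 1/2), H(Y|X=0) = 1.0000, weight P(X=0) = 2/5
  P(Y|X=1) = (1/2, 1/2), H(Y|X=1) = 1.0000, weight P(X=1) = 3/5
H(Y|X) = 1.0000 bits

H(X) + H(Y|X) = 0.9710 + 1.0000 = 1.9710 bits

Both sides equal 1.9710 bits. ✓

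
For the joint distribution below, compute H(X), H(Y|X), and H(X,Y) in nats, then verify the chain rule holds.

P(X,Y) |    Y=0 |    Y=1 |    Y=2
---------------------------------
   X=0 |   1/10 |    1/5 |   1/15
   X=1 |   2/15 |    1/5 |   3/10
H(X,Y) = 1.6844, H(X) = 0.6572, H(Y|X) = 1.0273 (all in nats)

Chain rule: H(X,Y) = H(X) + H(Y|X)

Left side — joint entropy directly:
H(X,Y) = -Σ p(x,y) log p(x,y) = 1.6844 nats

Right side — compute H(Y|X) from the conditional distributions:
P(X) = (11/30, 19/30), so H(X) = 0.6572 nats
H(Y|X) = Σ_x P(X=x) · H(Y|X=x):
  P(Y|X=0) = (3/11, 6/11, 2/11), H(Y|X=0) = 0.9949, weight P(X=0) = 11/30
  P(Y|X=1) = (4/19, 6/19, 9/19), H(Y|X=1) = 1.0460, weight P(X=1) = 19/30
H(Y|X) = 1.0273 nats

H(X) + H(Y|X) = 0.6572 + 1.0273 = 1.6844 nats

Both sides equal 1.6844 nats. ✓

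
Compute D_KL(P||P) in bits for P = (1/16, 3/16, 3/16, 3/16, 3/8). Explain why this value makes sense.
0.0000 bits

KL divergence satisfies the Gibbs inequality: D_KL(P||Q) ≥ 0 for all distributions P, Q.

D_KL(P||Q) = Σ p(x) log(p(x)/q(x))
Each term is p(x) × log_2(p(x)/p(x)) = p(x) × log_2(1) = 0, so the sum is 0.
D_KL(P||Q) = 0.0000 bits

When P = Q, the KL divergence is exactly 0, as there is no 'divergence' between identical distributions.

This non-negativity is a fundamental property: relative entropy cannot be negative because it measures how different Q is from P.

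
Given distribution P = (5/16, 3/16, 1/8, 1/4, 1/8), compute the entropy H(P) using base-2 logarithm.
2.2272 bits

Shannon entropy is H(X) = -Σ p(x) log p(x).

For P = (5/16, 3/16, 1/8, 1/4, 1/8):
H = -5/16 × log_2(5/16) -3/16 × log_2(3/16) -1/8 × log_2(1/8) -1/4 × log_2(1/4) -1/8 × log_2(1/8)
H = 2.2272 bits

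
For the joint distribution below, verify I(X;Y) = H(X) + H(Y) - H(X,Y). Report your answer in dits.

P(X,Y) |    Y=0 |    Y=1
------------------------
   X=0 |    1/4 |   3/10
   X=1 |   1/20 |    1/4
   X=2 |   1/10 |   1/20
I(X;Y) = 0.0275 dits

Mutual information has multiple equivalent forms:
- I(X;Y) = H(X) - H(X|Y)
- I(X;Y) = H(Y) - H(Y|X)
- I(X;Y) = H(X) + H(Y) - H(X,Y)

Computing all quantities:
H(X) = 0.4233, H(Y) = 0.2923, H(X,Y) = 0.6880
H(X|Y) = 0.3957, H(Y|X) = 0.2647

Verification:
H(X) - H(X|Y) = 0.4233 - 0.3957 = 0.0275
H(Y) - H(Y|X) = 0.2923 - 0.2647 = 0.0275
H(X) + H(Y) - H(X,Y) = 0.4233 + 0.2923 - 0.6880 = 0.0275

All forms give I(X;Y) = 0.0275 dits. ✓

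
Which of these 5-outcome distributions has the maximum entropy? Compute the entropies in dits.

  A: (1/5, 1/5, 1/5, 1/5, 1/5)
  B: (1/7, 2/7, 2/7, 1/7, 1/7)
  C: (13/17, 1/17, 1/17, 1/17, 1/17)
A

For a discrete distribution over n outcomes, entropy is maximized by the uniform distribution.

Computing entropies:
H(A) = 0.6990 dits
H(B) = 0.6731 dits
H(C) = 0.3786 dits

The uniform distribution (where all probabilities equal 1/5) achieves the maximum entropy of log_10(5) = 0.6990 dits.

Distribution A has the highest entropy.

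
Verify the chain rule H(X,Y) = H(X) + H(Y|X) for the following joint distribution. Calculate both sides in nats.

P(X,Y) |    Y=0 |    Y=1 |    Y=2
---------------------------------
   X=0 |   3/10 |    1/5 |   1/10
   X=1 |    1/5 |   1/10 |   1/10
H(X,Y) = 1.6957, H(X) = 0.6730, H(Y|X) = 1.0227 (all in nats)

Chain rule: H(X,Y) = H(X) + H(Y|X)

Left side — joint entropy directly:
H(X,Y) = -Σ p(x,y) log p(x,y) = 1.6957 nats

Right side — compute H(Y|X) from the conditional distributions:
P(X) = (3/5, 2/5), so H(X) = 0.6730 nats
H(Y|X) = Σ_x P(X=x) · H(Y|X=x):
  P(Y|X=0) = (1/2, 1/3, 1/6), H(Y|X=0) = 1.0114, weight P(X=0) = 3/5
  P(Y|X=1) = (1/2, 1/4, 1/4), H(Y|X=1) = 1.0397, weight P(X=1) = 2/5
H(Y|X) = 1.0227 nats

H(X) + H(Y|X) = 0.6730 + 1.0227 = 1.6957 nats

Both sides equal 1.6957 nats. ✓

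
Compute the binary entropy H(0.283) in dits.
0.2587 dits

The binary entropy function is:
H(p) = -p log(p) - (1-p) log(1-p)

H(0.283) = -0.283 × log_10(0.283) - 0.717 × log_10(0.717)
H(0.283) = 0.2587 dits

Note: Binary entropy is maximized at p=0.5 (H=1 bit) and minimized at p=0 or p=1 (H=0).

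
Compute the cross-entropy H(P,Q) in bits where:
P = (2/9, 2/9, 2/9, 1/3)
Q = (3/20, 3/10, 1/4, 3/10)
2.0176 bits

Cross-entropy: H(P,Q) = -Σ p(x) log q(x)

Alternatively: H(P,Q) = H(P) + D_KL(P||Q)
H(P) = 1.9749 bits
D_KL(P||Q) = 0.0427 bits

H(P,Q) = 1.9749 + 0.0427 = 2.0176 bits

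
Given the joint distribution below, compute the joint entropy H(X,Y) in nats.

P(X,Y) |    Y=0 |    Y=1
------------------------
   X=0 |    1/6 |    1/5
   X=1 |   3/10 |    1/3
1.3479 nats

Joint entropy is H(X,Y) = -Σ_{x,y} p(x,y) log p(x,y).

Summing over all non-zero entries:
H(X,Y) = -[1/6·log_e(1/6) + 1/5·log_e(1/5) + 3/10·log_e(3/10) + 1/3·log_e(1/3)]
H(X,Y) = 1.3479 nats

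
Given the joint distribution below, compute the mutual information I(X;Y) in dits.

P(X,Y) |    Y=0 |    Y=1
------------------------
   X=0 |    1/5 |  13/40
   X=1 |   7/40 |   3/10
0.0000 dits

Mutual information: I(X;Y) = H(X) + H(Y) - H(X,Y)

Marginals:
P(X) = (21/40, 19/40), H(X) = 0.3005 dits
P(Y) = (3/8, 5/8), H(Y) = 0.2873 dits

Joint entropy: H(X,Y) = 0.5878 dits

I(X;Y) = 0.3005 + 0.2873 - 0.5878 = 0.0000 dits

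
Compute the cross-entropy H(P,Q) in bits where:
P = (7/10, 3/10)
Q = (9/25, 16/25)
1.2249 bits

Cross-entropy: H(P,Q) = -Σ p(x) log q(x)

Alternatively: H(P,Q) = H(P) + D_KL(P||Q)
H(P) = 0.8813 bits
D_KL(P||Q) = 0.3436 bits

H(P,Q) = 0.8813 + 0.3436 = 1.2249 bits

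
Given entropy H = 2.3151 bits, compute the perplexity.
4.9764

Perplexity is 2^H (or exp(H) for natural log).

H = 2.3151 bits
Perplexity = 2^2.3151 = 4.9764

Interpretation: The model's uncertainty is equivalent to choosing uniformly among 5.0 options.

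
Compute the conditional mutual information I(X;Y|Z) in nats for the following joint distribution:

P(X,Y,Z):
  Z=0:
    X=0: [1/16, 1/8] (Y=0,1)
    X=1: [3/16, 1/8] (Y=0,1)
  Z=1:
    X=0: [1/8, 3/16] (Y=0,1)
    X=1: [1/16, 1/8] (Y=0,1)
0.0180 nats

Conditional mutual information: I(X;Y|Z) = H(X|Z) + H(Y|Z) - H(X,Y|Z)

H(Z) = 0.6931
H(X,Z) = 1.3547 → H(X|Z) = 0.6616
H(Y,Z) = 1.3705 → H(Y|Z) = 0.6774
H(X,Y,Z) = 2.0140 → H(X,Y|Z) = 1.3209

I(X;Y|Z) = 0.6616 + 0.6774 - 1.3209 = 0.0180 nats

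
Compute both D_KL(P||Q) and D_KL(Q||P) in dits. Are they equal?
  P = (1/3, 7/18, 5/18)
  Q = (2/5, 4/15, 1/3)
D_KL(P||Q) = 0.0153, D_KL(Q||P) = 0.0144

KL divergence is not symmetric: D_KL(P||Q) ≠ D_KL(Q||P) in general.

D_KL(P||Q) = 0.0153 dits
D_KL(Q||P) = 0.0144 dits

No, they are not equal!

This asymmetry is why KL divergence is not a true distance metric.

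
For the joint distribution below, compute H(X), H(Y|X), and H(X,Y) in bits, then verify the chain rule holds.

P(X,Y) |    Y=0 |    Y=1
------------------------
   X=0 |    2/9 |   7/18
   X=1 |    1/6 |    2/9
H(X,Y) = 1.9251, H(X) = 0.9641, H(Y|X) = 0.9610 (all in bits)

Chain rule: H(X,Y) = H(X) + H(Y|X)

Left side — joint entropy directly:
H(X,Y) = -Σ p(x,y) log p(x,y) = 1.9251 bits

Right side — compute H(Y|X) from the conditional distributions:
P(X) = (11/18, 7/18), so H(X) = 0.9641 bits
H(Y|X) = Σ_x P(X=x) · H(Y|X=x):
  P(Y|X=0) = (4/11, 7/11), H(Y|X=0) = 0.9457, weight P(X=0) = 11/18
  P(Y|X=1) = (3/7, 4/7), H(Y|X=1) = 0.9852, weight P(X=1) = 7/18
H(Y|X) = 0.9610 bits

H(X) + H(Y|X) = 0.9641 + 0.9610 = 1.9251 bits

Both sides equal 1.9251 bits. ✓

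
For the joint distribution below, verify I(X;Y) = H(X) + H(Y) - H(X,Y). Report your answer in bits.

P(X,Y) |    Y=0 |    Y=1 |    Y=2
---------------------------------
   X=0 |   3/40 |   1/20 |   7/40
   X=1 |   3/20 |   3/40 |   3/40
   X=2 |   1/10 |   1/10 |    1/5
I(X;Y) = 0.0643 bits

Mutual information has multiple equivalent forms:
- I(X;Y) = H(X) - H(X|Y)
- I(X;Y) = H(Y) - H(Y|X)
- I(X;Y) = H(X) + H(Y) - H(X,Y)

Computing all quantities:
H(X) = 1.5710, H(Y) = 1.5296, H(X,Y) = 3.0363
H(X|Y) = 1.5067, H(Y|X) = 1.4653

Verification:
H(X) - H(X|Y) = 1.5710 - 1.5067 = 0.0643
H(Y) - H(Y|X) = 1.5296 - 1.4653 = 0.0643
H(X) + H(Y) - H(X,Y) = 1.5710 + 1.5296 - 3.0363 = 0.0643

All forms give I(X;Y) = 0.0643 bits. ✓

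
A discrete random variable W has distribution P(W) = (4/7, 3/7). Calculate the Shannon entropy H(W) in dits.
0.2966 dits

Shannon entropy is H(X) = -Σ p(x) log p(x).

For P = (4/7, 3/7):
H = -4/7 × log_10(4/7) -3/7 × log_10(3/7)
H = 0.2966 dits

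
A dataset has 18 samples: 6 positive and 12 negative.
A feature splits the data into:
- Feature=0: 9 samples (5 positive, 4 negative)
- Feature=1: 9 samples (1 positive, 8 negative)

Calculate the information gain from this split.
0.1711 bits

Information Gain = H(Y) - H(Y|Feature)

Before split:
P(positive) = 6/18 = 0.3333
H(Y) = 0.9183 bits

After split:
Feature=0: H = 0.9911 bits (weight = 9/18)
Feature=1: H = 0.5033 bits (weight = 9/18)
H(Y|Feature) = (9/18)×0.9911 + (9/18)×0.5033 = 0.7472 bits

Information Gain = 0.9183 - 0.7472 = 0.1711 bits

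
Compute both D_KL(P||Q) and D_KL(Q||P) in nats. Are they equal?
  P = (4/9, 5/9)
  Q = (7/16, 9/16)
D_KL(P||Q) = 0.0001, D_KL(Q||P) = 0.0001

KL divergence is not symmetric: D_KL(P||Q) ≠ D_KL(Q||P) in general.

D_KL(P||Q) = 0.0001 nats
D_KL(Q||P) = 0.0001 nats

In this case they happen to be equal (to 4 decimal places).

This asymmetry is why KL divergence is not a true distance metric.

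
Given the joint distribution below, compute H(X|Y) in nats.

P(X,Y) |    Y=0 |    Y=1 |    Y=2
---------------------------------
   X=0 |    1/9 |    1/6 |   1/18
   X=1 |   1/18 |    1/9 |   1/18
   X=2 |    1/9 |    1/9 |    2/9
1.0018 nats

Using the chain rule: H(X|Y) = H(X,Y) - H(Y)

First, compute H(X,Y) = 2.0911 nats

Marginal P(Y) = (5/18, 7/18, 1/3)
H(Y) = 1.0893 nats

H(X|Y) = H(X,Y) - H(Y) = 2.0911 - 1.0893 = 1.0018 nats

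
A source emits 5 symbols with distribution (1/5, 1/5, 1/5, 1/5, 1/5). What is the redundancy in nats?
0.0000 nats

Redundancy measures how far a source is from maximum entropy:
R = H_max - H(X)

Maximum entropy for 5 symbols: H_max = log_e(5) = 1.6094 nats
Actual entropy: H(X) = 1.6094 nats
Redundancy: R = 1.6094 - 1.6094 = 0.0000 nats

This redundancy represents potential for compression: the source could be compressed by 0.0000 nats per symbol.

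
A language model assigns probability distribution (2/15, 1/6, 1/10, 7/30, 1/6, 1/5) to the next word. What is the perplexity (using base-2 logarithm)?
5.7986

Perplexity is 2^H (or exp(H) for natural log).

First, H = -Σ p log p = 2.5357 bits
Perplexity = 2^2.5357 = 5.7986

Interpretation: The model's uncertainty is equivalent to choosing uniformly among 5.8 options.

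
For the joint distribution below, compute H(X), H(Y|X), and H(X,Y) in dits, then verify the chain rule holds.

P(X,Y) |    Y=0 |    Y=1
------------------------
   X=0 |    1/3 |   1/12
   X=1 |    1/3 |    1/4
H(X,Y) = 0.5585, H(X) = 0.2950, H(Y|X) = 0.2636 (all in dits)

Chain rule: H(X,Y) = H(X) + H(Y|X)

Left side — joint entropy directly:
H(X,Y) = -Σ p(x,y) log p(x,y) = 0.5585 dits

Right side — compute H(Y|X) from the conditional distributions:
P(X) = (5/12, 7/12), so H(X) = 0.2950 dits
H(Y|X) = Σ_x P(X=x) · H(Y|X=x):
  P(Y|X=0) = (4/5, 1/5), H(Y|X=0) = 0.2173, weight P(X=0) = 5/12
  P(Y|X=1) = (4/7, 3/7), H(Y|X=1) = 0.2966, weight P(X=1) = 7/12
H(Y|X) = 0.2636 dits

H(X) + H(Y|X) = 0.2950 + 0.2636 = 0.5585 dits

Both sides equal 0.5585 dits. ✓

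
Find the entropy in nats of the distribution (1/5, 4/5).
0.5004 nats

Shannon entropy is H(X) = -Σ p(x) log p(x).

For P = (1/5, 4/5):
H = -1/5 × log_e(1/5) -4/5 × log_e(4/5)
H = 0.5004 nats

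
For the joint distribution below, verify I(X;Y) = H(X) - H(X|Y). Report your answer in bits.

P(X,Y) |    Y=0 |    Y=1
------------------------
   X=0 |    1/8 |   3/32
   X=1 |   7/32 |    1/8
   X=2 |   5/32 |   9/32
I(X;Y) = 0.0480 bits

Mutual information has multiple equivalent forms:
- I(X;Y) = H(X) - H(X|Y)
- I(X;Y) = H(Y) - H(Y|X)
- I(X;Y) = H(X) + H(Y) - H(X,Y)

Computing all quantities:
H(X) = 1.5310, H(Y) = 1.0000, H(X,Y) = 2.4830
H(X|Y) = 1.4830, H(Y|X) = 0.9520

Verification:
H(X) - H(X|Y) = 1.5310 - 1.4830 = 0.0480
H(Y) - H(Y|X) = 1.0000 - 0.9520 = 0.0480
H(X) + H(Y) - H(X,Y) = 1.5310 + 1.0000 - 2.4830 = 0.0480

All forms give I(X;Y) = 0.0480 bits. ✓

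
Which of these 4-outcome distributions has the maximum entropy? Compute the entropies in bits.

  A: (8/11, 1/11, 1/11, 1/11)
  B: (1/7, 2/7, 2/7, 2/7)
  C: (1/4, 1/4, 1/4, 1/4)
C

For a discrete distribution over n outcomes, entropy is maximized by the uniform distribution.

Computing entropies:
H(A) = 1.2776 bits
H(B) = 1.9502 bits
H(C) = 2.0000 bits

The uniform distribution (where all probabilities equal 1/4) achieves the maximum entropy of log_2(4) = 2.0000 bits.

Distribution C has the highest entropy.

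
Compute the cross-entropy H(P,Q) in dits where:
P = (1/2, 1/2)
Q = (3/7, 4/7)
0.3055 dits

Cross-entropy: H(P,Q) = -Σ p(x) log q(x)

Alternatively: H(P,Q) = H(P) + D_KL(P||Q)
H(P) = 0.3010 dits
D_KL(P||Q) = 0.0045 dits

H(P,Q) = 0.3010 + 0.0045 = 0.3055 dits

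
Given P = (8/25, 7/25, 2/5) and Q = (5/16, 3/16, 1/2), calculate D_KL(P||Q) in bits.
0.0442 bits

KL divergence: D_KL(P||Q) = Σ p(x) log(p(x)/q(x))

Computing term by term:
  x=0: 8/25 × log_2[(8/25)/(5/16)] = 8/25 × 0.0342 = 0.0109
  x=1: 7/25 × log_2[(7/25)/(3/16)] = 7/25 × 0.5785 = 0.1620
  x=2: 2/5 × log_2[(2/5)/(1/2)] = 2/5 × -0.3219 = -0.1288

D_KL(P||Q) = 0.0442 bits

Note: KL divergence is always non-negative and equals 0 iff P = Q.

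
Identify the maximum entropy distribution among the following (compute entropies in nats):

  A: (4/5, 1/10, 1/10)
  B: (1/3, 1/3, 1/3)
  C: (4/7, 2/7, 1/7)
B

For a discrete distribution over n outcomes, entropy is maximized by the uniform distribution.

Computing entropies:
H(A) = 0.6390 nats
H(B) = 1.0986 nats
H(C) = 0.9557 nats

The uniform distribution (where all probabilities equal 1/3) achieves the maximum entropy of log_e(3) = 1.0986 nats.

Distribution B has the highest entropy.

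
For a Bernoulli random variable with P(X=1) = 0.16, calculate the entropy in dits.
0.1909 dits

The binary entropy function is:
H(p) = -p log(p) - (1-p) log(1-p)

H(0.16) = -0.16 × log_10(0.16) - 0.84 × log_10(0.84)
H(0.16) = 0.1909 dits

Note: Binary entropy is maximized at p=0.5 (H=1 bit) and minimized at p=0 or p=1 (H=0).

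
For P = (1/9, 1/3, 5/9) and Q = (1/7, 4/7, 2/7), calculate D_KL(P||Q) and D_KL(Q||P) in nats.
D_KL(P||Q) = 0.1618, D_KL(Q||P) = 0.1539

KL divergence is not symmetric: D_KL(P||Q) ≠ D_KL(Q||P) in general.

D_KL(P||Q) = 0.1618 nats
D_KL(Q||P) = 0.1539 nats

No, they are not equal!

This asymmetry is why KL divergence is not a true distance metric.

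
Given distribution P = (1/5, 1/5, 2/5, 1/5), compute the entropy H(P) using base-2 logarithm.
1.9219 bits

Shannon entropy is H(X) = -Σ p(x) log p(x).

For P = (1/5, 1/5, 2/5, 1/5):
H = -1/5 × log_2(1/5) -1/5 × log_2(1/5) -2/5 × log_2(2/5) -1/5 × log_2(1/5)
H = 1.9219 bits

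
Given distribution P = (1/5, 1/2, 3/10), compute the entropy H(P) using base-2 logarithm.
1.4855 bits

Shannon entropy is H(X) = -Σ p(x) log p(x).

For P = (1/5, 1/2, 3/10):
H = -1/5 × log_2(1/5) -1/2 × log_2(1/2) -3/10 × log_2(3/10)
H = 1.4855 bits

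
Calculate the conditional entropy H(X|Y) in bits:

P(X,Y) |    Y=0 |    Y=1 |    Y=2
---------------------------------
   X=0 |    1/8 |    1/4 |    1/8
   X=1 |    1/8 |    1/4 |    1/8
1.0000 bits

Using the chain rule: H(X|Y) = H(X,Y) - H(Y)

First, compute H(X,Y) = 2.5000 bits

Marginal P(Y) = (1/4, 1/2, 1/4)
H(Y) = 1.5000 bits

H(X|Y) = H(X,Y) - H(Y) = 2.5000 - 1.5000 = 1.0000 bits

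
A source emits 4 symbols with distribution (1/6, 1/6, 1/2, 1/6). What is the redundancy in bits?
0.2075 bits

Redundancy measures how far a source is from maximum entropy:
R = H_max - H(X)

Maximum entropy for 4 symbols: H_max = log_2(4) = 2.0000 bits
Actual entropy: H(X) = 1.7925 bits
Redundancy: R = 2.0000 - 1.7925 = 0.2075 bits

This redundancy represents potential for compression: the source could be compressed by 0.2075 bits per symbol.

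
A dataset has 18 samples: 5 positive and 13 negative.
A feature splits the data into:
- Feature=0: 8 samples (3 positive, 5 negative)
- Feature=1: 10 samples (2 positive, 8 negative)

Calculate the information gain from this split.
0.0271 bits

Information Gain = H(Y) - H(Y|Feature)

Before split:
P(positive) = 5/18 = 0.2778
H(Y) = 0.8524 bits

After split:
Feature=0: H = 0.9544 bits (weight = 8/18)
Feature=1: H = 0.7219 bits (weight = 10/18)
H(Y|Feature) = (8/18)×0.9544 + (10/18)×0.7219 = 0.8253 bits

Information Gain = 0.8524 - 0.8253 = 0.0271 bits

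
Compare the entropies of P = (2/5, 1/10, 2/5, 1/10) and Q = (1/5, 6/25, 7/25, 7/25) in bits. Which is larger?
Q

Computing entropies in bits:
H(P) = 1.7219
H(Q) = 1.9870

Distribution Q has higher entropy.

Intuition: The distribution closer to uniform (more spread out) has higher entropy.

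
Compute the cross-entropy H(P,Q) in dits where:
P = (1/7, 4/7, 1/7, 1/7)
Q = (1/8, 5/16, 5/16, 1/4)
0.5758 dits

Cross-entropy: H(P,Q) = -Σ p(x) log q(x)

Alternatively: H(P,Q) = H(P) + D_KL(P||Q)
H(P) = 0.5011 dits
D_KL(P||Q) = 0.0748 dits

H(P,Q) = 0.5011 + 0.0748 = 0.5758 dits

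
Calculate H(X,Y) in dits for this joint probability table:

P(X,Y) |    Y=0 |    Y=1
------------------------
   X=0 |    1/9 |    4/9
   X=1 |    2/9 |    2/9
0.5529 dits

Joint entropy is H(X,Y) = -Σ_{x,y} p(x,y) log p(x,y).

Summing over all non-zero entries:
H(X,Y) = -[1/9·log_10(1/9) + 4/9·log_10(4/9) + 2/9·log_10(2/9) + 2/9·log_10(2/9)]
H(X,Y) = 0.5529 dits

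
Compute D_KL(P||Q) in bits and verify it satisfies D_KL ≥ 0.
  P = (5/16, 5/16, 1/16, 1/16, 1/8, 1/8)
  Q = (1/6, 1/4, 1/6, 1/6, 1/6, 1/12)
0.2284 bits

KL divergence satisfies the Gibbs inequality: D_KL(P||Q) ≥ 0 for all distributions P, Q.

D_KL(P||Q) = Σ p(x) log(p(x)/q(x))
Term by term:
  x=0: 5/16 × log_2[(5/16)/(1/6)] = 0.2834
  x=1: 5/16 × log_2[(5/16)/(1/4)] = 0.1006
  x=2: 1/16 × log_2[(1/16)/(1/6)] = -0.0884
  x=3: 1/16 × log_2[(1/16)/(1/6)] = -0.0884
  x=4: 1/8 × log_2[(1/8)/(1/6)] = -0.0519
  x=5: 1/8 × log_2[(1/8)/(1/12)] = 0.0731
D_KL(P||Q) = 0.2284 bits

D_KL(P||Q) = 0.2284 ≥ 0 ✓

This non-negativity is a fundamental property: relative entropy cannot be negative because it measures how different Q is from P.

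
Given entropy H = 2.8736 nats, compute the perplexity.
17.7006

Perplexity is e^H (or exp(H) for natural log).

H = 2.8736 nats
Perplexity = e^2.8736 = 17.7006

Interpretation: The model's uncertainty is equivalent to choosing uniformly among 17.7 options.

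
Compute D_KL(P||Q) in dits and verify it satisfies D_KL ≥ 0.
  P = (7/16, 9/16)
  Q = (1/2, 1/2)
0.0034 dits

KL divergence satisfies the Gibbs inequality: D_KL(P||Q) ≥ 0 for all distributions P, Q.

D_KL(P||Q) = Σ p(x) log(p(x)/q(x))
Term by term:
  x=0: 7/16 × log_10[(7/16)/(1/2)] = -0.0254
  x=1: 9/16 × log_10[(9/16)/(1/2)] = 0.0288
D_KL(P||Q) = 0.0034 dits

D_KL(P||Q) = 0.0034 ≥ 0 ✓

This non-negativity is a fundamental property: relative entropy cannot be negative because it measures how different Q is from P.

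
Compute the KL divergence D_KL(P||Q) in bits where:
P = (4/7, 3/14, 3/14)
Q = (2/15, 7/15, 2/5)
0.7662 bits

KL divergence: D_KL(P||Q) = Σ p(x) log(p(x)/q(x))

Computing term by term:
  x=0: 4/7 × log_2[(4/7)/(2/15)] = 4/7 × 2.0995 = 1.1997
  x=1: 3/14 × log_2[(3/14)/(7/15)] = 3/14 × -1.1229 = -0.2406
  x=2: 3/14 × log_2[(3/14)/(2/5)] = 3/14 × -0.9005 = -0.1930

D_KL(P||Q) = 0.7662 bits

Note: KL divergence is always non-negative and equals 0 iff P = Q.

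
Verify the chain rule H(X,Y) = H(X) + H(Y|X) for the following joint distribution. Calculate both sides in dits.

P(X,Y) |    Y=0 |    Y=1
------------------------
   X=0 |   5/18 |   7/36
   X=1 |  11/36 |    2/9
H(X,Y) = 0.5953, H(X) = 0.3004, H(Y|X) = 0.2950 (all in dits)

Chain rule: H(X,Y) = H(X) + H(Y|X)

Left side — joint entropy directly:
H(X,Y) = -Σ p(x,y) log p(x,y) = 0.5953 dits

Right side — compute H(Y|X) from the conditional distributions:
P(X) = (17/36, 19/36), so H(X) = 0.3004 dits
H(Y|X) = Σ_x P(X=x) · H(Y|X=x):
  P(Y|X=0) = (10/17, 7/17), H(Y|X=0) = 0.2942, weight P(X=0) = 17/36
  P(Y|X=1) = (11/19, 8/19), H(Y|X=1) = 0.2956, weight P(X=1) = 19/36
H(Y|X) = 0.2950 dits

H(X) + H(Y|X) = 0.3004 + 0.2950 = 0.5953 dits

Both sides equal 0.5953 dits. ✓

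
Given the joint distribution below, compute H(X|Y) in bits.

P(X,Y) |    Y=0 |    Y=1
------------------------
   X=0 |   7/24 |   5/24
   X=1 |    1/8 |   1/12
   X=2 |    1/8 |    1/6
1.4745 bits

Using the chain rule: H(X|Y) = H(X,Y) - H(Y)

First, compute H(X,Y) = 2.4695 bits

Marginal P(Y) = (13/24, 11/24)
H(Y) = 0.9950 bits

H(X|Y) = H(X,Y) - H(Y) = 2.4695 - 0.9950 = 1.4745 bits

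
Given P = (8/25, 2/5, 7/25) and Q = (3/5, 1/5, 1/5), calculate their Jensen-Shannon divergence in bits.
0.0606 bits

Jensen-Shannon divergence is:
JSD(P||Q) = 0.5 × D_KL(P||M) + 0.5 × D_KL(Q||M)
where M = 0.5 × (P + Q) is the mixture distribution.

M = 0.5 × (8/25, 2/5, 7/25) + 0.5 × (3/5, 1/5, 1/5) = (0.46, 3/10, 6/25)

D_KL(P||M) = 0.0607 bits
D_KL(Q||M) = 0.0604 bits

JSD(P||Q) = 0.5 × 0.0607 + 0.5 × 0.0604 = 0.0606 bits

Unlike KL divergence, JSD is symmetric and bounded: 0 ≤ JSD ≤ log(2).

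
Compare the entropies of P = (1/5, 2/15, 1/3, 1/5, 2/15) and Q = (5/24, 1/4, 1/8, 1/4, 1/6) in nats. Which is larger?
Q

Computing entropies in nats:
H(P) = 1.5473
H(Q) = 1.5785

Distribution Q has higher entropy.

Intuition: The distribution closer to uniform (more spread out) has higher entropy.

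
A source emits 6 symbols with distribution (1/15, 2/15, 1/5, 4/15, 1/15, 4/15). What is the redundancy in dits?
0.0587 dits

Redundancy measures how far a source is from maximum entropy:
R = H_max - H(X)

Maximum entropy for 6 symbols: H_max = log_10(6) = 0.7782 dits
Actual entropy: H(X) = 0.7194 dits
Redundancy: R = 0.7782 - 0.7194 = 0.0587 dits

This redundancy represents potential for compression: the source could be compressed by 0.0587 dits per symbol.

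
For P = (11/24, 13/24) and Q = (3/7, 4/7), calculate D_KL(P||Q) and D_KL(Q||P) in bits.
D_KL(P||Q) = 0.0026, D_KL(Q||P) = 0.0026

KL divergence is not symmetric: D_KL(P||Q) ≠ D_KL(Q||P) in general.

D_KL(P||Q) = 0.0026 bits
D_KL(Q||P) = 0.0026 bits

In this case they happen to be equal (to 4 decimal places).

This asymmetry is why KL divergence is not a true distance metric.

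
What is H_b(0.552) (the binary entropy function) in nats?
0.6877 nats

The binary entropy function is:
H(p) = -p log(p) - (1-p) log(1-p)

H(0.552) = -0.552 × log_e(0.552) - 0.448 × log_e(0.448)
H(0.552) = 0.6877 nats

Note: Binary entropy is maximized at p=0.5 (H=1 bit) and minimized at p=0 or p=1 (H=0).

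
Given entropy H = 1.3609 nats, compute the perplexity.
3.8997

Perplexity is e^H (or exp(H) for natural log).

H = 1.3609 nats
Perplexity = e^1.3609 = 3.8997

Interpretation: The model's uncertainty is equivalent to choosing uniformly among 3.9 options.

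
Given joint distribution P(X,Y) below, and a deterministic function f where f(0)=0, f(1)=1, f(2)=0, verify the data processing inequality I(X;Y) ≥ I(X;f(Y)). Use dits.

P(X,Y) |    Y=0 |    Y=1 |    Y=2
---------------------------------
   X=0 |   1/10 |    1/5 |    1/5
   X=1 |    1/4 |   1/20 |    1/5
I(X;Y) = 0.0353, I(X;f(Y)) = 0.0275, inequality holds: 0.0353 ≥ 0.0275

Data Processing Inequality: For any Markov chain X → Y → Z, we have I(X;Y) ≥ I(X;Z).

Here Z = f(Y) is a deterministic function of Y, forming X → Y → Z.

Original I(X;Y) = 0.0353 dits

After applying f:
P(X,Z) where Z=f(Y):
- P(X,Z=0) = P(X,Y=0) + P(X,Y=2)
- P(X,Z=1) = P(X,Y=1)

I(X;Z) = I(X;f(Y)) = 0.0275 dits

Verification: 0.0353 ≥ 0.0275 ✓

Information cannot be created by processing; the function f can only lose information about X.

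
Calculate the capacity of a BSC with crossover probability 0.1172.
0.4787 bits

For a binary symmetric channel (BSC) with error probability p:
Capacity C = 1 - H(p) bits per symbol

where H(p) = -p log₂(p) - (1-p) log₂(1-p) is the binary entropy function.

H(0.1172) = 0.5213 bits
C = 1 - 0.5213 = 0.4787 bits per symbol

This means we can reliably transmit up to 0.4787 bits of information per channel use.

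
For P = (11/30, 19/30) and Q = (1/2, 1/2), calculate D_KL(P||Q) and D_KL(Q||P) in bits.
D_KL(P||Q) = 0.0519, D_KL(Q||P) = 0.0532

KL divergence is not symmetric: D_KL(P||Q) ≠ D_KL(Q||P) in general.

D_KL(P||Q) = 0.0519 bits
D_KL(Q||P) = 0.0532 bits

No, they are not equal!

This asymmetry is why KL divergence is not a true distance metric.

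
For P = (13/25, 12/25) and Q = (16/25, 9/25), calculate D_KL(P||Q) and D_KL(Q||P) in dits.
D_KL(P||Q) = 0.0131, D_KL(Q||P) = 0.0127

KL divergence is not symmetric: D_KL(P||Q) ≠ D_KL(Q||P) in general.

D_KL(P||Q) = 0.0131 dits
D_KL(Q||P) = 0.0127 dits

No, they are not equal!

This asymmetry is why KL divergence is not a true distance metric.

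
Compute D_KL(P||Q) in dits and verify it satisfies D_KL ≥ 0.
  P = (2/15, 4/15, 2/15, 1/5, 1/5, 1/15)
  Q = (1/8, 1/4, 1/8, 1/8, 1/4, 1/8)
0.0182 dits

KL divergence satisfies the Gibbs inequality: D_KL(P||Q) ≥ 0 for all distributions P, Q.

D_KL(P||Q) = Σ p(x) log(p(x)/q(x))
Term by term:
  x=0: 2/15 × log_10[(2/15)/(1/8)] = 0.0037
  x=1: 4/15 × log_10[(4/15)/(1/4)] = 0.0075
  x=2: 2/15 × log_10[(2/15)/(1/8)] = 0.0037
  x=3: 1/5 × log_10[(1/5)/(1/8)] = 0.0408
  x=4: 1/5 × log_10[(1/5)/(1/4)] = -0.0194
  x=5: 1/15 × log_10[(1/15)/(1/8)] = -0.0182
D_KL(P||Q) = 0.0182 dits

D_KL(P||Q) = 0.0182 ≥ 0 ✓

This non-negativity is a fundamental property: relative entropy cannot be negative because it measures how different Q is from P.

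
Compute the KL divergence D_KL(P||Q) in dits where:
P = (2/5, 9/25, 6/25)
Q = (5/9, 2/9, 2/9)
0.0264 dits

KL divergence: D_KL(P||Q) = Σ p(x) log(p(x)/q(x))

Computing term by term:
  x=0: 2/5 × log_10[(2/5)/(5/9)] = 2/5 × -0.1427 = -0.0571
  x=1: 9/25 × log_10[(9/25)/(2/9)] = 9/25 × 0.2095 = 0.0754
  x=2: 6/25 × log_10[(6/25)/(2/9)] = 6/25 × 0.0334 = 0.0080

D_KL(P||Q) = 0.0264 dits

Note: KL divergence is always non-negative and equals 0 iff P = Q.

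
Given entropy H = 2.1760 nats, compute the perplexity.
8.8110

Perplexity is e^H (or exp(H) for natural log).

H = 2.1760 nats
Perplexity = e^2.1760 = 8.8110

Interpretation: The model's uncertainty is equivalent to choosing uniformly among 8.8 options.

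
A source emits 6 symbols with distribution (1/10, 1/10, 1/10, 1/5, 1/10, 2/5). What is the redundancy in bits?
0.2630 bits

Redundancy measures how far a source is from maximum entropy:
R = H_max - H(X)

Maximum entropy for 6 symbols: H_max = log_2(6) = 2.5850 bits
Actual entropy: H(X) = 2.3219 bits
Redundancy: R = 2.5850 - 2.3219 = 0.2630 bits

This redundancy represents potential for compression: the source could be compressed by 0.2630 bits per symbol.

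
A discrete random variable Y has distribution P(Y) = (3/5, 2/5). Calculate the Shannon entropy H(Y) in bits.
0.9710 bits

Shannon entropy is H(X) = -Σ p(x) log p(x).

For P = (3/5, 2/5):
H = -3/5 × log_2(3/5) -2/5 × log_2(2/5)
H = 0.9710 bits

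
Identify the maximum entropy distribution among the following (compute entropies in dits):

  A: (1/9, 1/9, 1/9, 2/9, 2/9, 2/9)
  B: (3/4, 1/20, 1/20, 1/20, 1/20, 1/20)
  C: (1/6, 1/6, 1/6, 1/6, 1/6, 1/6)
C

For a discrete distribution over n outcomes, entropy is maximized by the uniform distribution.

Computing entropies:
H(A) = 0.7536 dits
H(B) = 0.4190 dits
H(C) = 0.7782 dits

The uniform distribution (where all probabilities equal 1/6) achieves the maximum entropy of log_10(6) = 0.7782 dits.

Distribution C has the highest entropy.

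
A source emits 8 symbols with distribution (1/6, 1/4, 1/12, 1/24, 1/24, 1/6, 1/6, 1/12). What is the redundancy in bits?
0.2279 bits

Redundancy measures how far a source is from maximum entropy:
R = H_max - H(X)

Maximum entropy for 8 symbols: H_max = log_2(8) = 3.0000 bits
Actual entropy: H(X) = 2.7721 bits
Redundancy: R = 3.0000 - 2.7721 = 0.2279 bits

This redundancy represents potential for compression: the source could be compressed by 0.2279 bits per symbol.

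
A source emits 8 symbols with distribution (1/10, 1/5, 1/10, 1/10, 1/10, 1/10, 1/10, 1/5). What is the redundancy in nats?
0.0541 nats

Redundancy measures how far a source is from maximum entropy:
R = H_max - H(X)

Maximum entropy for 8 symbols: H_max = log_e(8) = 2.0794 nats
Actual entropy: H(X) = 2.0253 nats
Redundancy: R = 2.0794 - 2.0253 = 0.0541 nats

This redundancy represents potential for compression: the source could be compressed by 0.0541 nats per symbol.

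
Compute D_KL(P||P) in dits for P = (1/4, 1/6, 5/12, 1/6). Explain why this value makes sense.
0.0000 dits

KL divergence satisfies the Gibbs inequality: D_KL(P||Q) ≥ 0 for all distributions P, Q.

D_KL(P||Q) = Σ p(x) log(p(x)/q(x))
Each term is p(x) × log_10(p(x)/p(x)) = p(x) × log_10(1) = 0, so the sum is 0.
D_KL(P||Q) = 0.0000 dits

When P = Q, the KL divergence is exactly 0, as there is no 'divergence' between identical distributions.

This non-negativity is a fundamental property: relative entropy cannot be negative because it measures how different Q is from P.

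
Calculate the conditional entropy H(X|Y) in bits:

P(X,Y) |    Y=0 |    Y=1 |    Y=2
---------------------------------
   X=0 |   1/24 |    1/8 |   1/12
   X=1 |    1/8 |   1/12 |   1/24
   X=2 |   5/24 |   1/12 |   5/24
1.3938 bits

Using the chain rule: H(X|Y) = H(X,Y) - H(Y)

First, compute H(X,Y) = 2.9713 bits

Marginal P(Y) = (3/8, 7/24, 1/3)
H(Y) = 1.5774 bits

H(X|Y) = H(X,Y) - H(Y) = 2.9713 - 1.5774 = 1.3938 bits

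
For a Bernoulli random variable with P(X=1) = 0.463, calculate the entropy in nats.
0.6904 nats

The binary entropy function is:
H(p) = -p log(p) - (1-p) log(1-p)

H(0.463) = -0.463 × log_e(0.463) - 0.537 × log_e(0.537)
H(0.463) = 0.6904 nats

Note: Binary entropy is maximized at p=0.5 (H=1 bit) and minimized at p=0 or p=1 (H=0).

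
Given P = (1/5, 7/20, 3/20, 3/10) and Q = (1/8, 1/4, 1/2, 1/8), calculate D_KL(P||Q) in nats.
0.2938 nats

KL divergence: D_KL(P||Q) = Σ p(x) log(p(x)/q(x))

Computing term by term:
  x=0: 1/5 × log_e[(1/5)/(1/8)] = 1/5 × 0.4700 = 0.0940
  x=1: 7/20 × log_e[(7/20)/(1/4)] = 7/20 × 0.3365 = 0.1178
  x=2: 3/20 × log_e[(3/20)/(1/2)] = 3/20 × -1.2040 = -0.1806
  x=3: 3/10 × log_e[(3/10)/(1/8)] = 3/10 × 0.8755 = 0.2626

D_KL(P||Q) = 0.2938 nats

Note: KL divergence is always non-negative and equals 0 iff P = Q.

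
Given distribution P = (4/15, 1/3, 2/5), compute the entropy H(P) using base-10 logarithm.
0.4713 dits

Shannon entropy is H(X) = -Σ p(x) log p(x).

For P = (4/15, 1/3, 2/5):
H = -4/15 × log_10(4/15) -1/3 × log_10(1/3) -2/5 × log_10(2/5)
H = 0.4713 dits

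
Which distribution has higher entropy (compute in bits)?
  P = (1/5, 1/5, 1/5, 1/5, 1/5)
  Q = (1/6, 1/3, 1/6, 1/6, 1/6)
P

Computing entropies in bits:
H(P) = 2.3219
H(Q) = 2.2516

Distribution P has higher entropy.

Intuition: The distribution closer to uniform (more spread out) has higher entropy.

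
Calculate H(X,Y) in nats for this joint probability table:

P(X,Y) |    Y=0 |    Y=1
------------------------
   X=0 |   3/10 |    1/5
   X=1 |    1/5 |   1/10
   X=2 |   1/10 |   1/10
1.6957 nats

Joint entropy is H(X,Y) = -Σ_{x,y} p(x,y) log p(x,y).

Summing over all non-zero entries:
H(X,Y) = -[3/10·log_e(3/10) + 1/5·log_e(1/5) + 1/5·log_e(1/5) + 1/10·log_e(1/10) + 1/10·log_e(1/10) + 1/10·log_e(1/10)]
H(X,Y) = 1.6957 nats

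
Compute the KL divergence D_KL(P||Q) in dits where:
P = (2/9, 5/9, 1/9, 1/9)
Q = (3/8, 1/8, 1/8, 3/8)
0.2450 dits

KL divergence: D_KL(P||Q) = Σ p(x) log(p(x)/q(x))

Computing term by term:
  x=0: 2/9 × log_10[(2/9)/(3/8)] = 2/9 × -0.2272 = -0.0505
  x=1: 5/9 × log_10[(5/9)/(1/8)] = 5/9 × 0.6478 = 0.3599
  x=2: 1/9 × log_10[(1/9)/(1/8)] = 1/9 × -0.0512 = -0.0057
  x=3: 1/9 × log_10[(1/9)/(3/8)] = 1/9 × -0.5283 = -0.0587

D_KL(P||Q) = 0.2450 dits

Note: KL divergence is always non-negative and equals 0 iff P = Q.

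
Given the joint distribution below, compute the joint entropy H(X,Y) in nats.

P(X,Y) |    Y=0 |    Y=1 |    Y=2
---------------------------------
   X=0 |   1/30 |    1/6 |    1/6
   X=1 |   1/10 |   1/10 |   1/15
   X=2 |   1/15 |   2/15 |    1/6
2.0995 nats

Joint entropy is H(X,Y) = -Σ_{x,y} p(x,y) log p(x,y).

Summing over all non-zero entries:
H(X,Y) = -[1/30·log_e(1/30) + 1/6·log_e(1/6) + 1/6·log_e(1/6) + 1/10·log_e(1/10) + 1/10·log_e(1/10) + 1/15·log_e(1/15) + 1/15·log_e(1/15) + 2/15·log_e(2/15) + 1/6·log_e(1/6)]
H(X,Y) = 2.0995 nats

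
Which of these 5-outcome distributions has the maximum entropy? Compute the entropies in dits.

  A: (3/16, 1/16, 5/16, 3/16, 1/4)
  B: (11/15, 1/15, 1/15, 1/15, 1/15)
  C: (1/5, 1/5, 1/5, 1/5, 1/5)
C

For a discrete distribution over n outcomes, entropy is maximized by the uniform distribution.

Computing entropies:
H(A) = 0.6563 dits
H(B) = 0.4124 dits
H(C) = 0.6990 dits

The uniform distribution (where all probabilities equal 1/5) achieves the maximum entropy of log_10(5) = 0.6990 dits.

Distribution C has the highest entropy.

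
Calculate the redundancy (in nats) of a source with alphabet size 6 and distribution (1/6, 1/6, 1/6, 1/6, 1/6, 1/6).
0.0000 nats

Redundancy measures how far a source is from maximum entropy:
R = H_max - H(X)

Maximum entropy for 6 symbols: H_max = log_e(6) = 1.7918 nats
Actual entropy: H(X) = 1.7918 nats
Redundancy: R = 1.7918 - 1.7918 = 0.0000 nats

This redundancy represents potential for compression: the source could be compressed by 0.0000 nats per symbol.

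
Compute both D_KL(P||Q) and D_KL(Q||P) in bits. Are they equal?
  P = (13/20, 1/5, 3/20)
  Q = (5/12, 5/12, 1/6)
D_KL(P||Q) = 0.1824, D_KL(Q||P) = 0.1992

KL divergence is not symmetric: D_KL(P||Q) ≠ D_KL(Q||P) in general.

D_KL(P||Q) = 0.1824 bits
D_KL(Q||P) = 0.1992 bits

No, they are not equal!

This asymmetry is why KL divergence is not a true distance metric.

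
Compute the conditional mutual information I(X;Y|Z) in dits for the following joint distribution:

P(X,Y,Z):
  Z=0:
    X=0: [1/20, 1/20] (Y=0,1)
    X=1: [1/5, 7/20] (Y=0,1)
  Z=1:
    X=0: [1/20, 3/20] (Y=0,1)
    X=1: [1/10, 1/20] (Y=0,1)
0.0149 dits

Conditional mutual information: I(X;Y|Z) = H(X|Z) + H(Y|Z) - H(X,Y|Z)

H(Z) = 0.2812
H(X,Z) = 0.5062 → H(X|Z) = 0.2250
H(Y,Z) = 0.5731 → H(Y|Z) = 0.2919
H(X,Y,Z) = 0.7832 → H(X,Y|Z) = 0.5020

I(X;Y|Z) = 0.2250 + 0.2919 - 0.5020 = 0.0149 dits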